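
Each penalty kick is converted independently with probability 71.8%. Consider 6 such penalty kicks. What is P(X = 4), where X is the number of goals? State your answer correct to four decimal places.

0.3170

X ~ Binomial(n=6, p=0.718).
P(X=4) = C(6,4) · p^4 · (1−p)^2
= 15 · 0.26576 · 0.079524 = 0.317020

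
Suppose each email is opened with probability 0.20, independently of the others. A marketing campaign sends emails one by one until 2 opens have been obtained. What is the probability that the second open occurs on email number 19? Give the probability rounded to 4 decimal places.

0.0162

Y = trial on which the second success occurs; negative binomial, r=2, p=0.20.
P(Y=19) = C(18,1) · p^2 · (1−p)^17
= 18 · 0.04 · 0.022518 = 0.016213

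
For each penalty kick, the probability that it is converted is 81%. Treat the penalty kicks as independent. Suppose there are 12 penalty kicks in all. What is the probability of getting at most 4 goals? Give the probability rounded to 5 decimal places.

0.00040

X ~ Binomial(12, 0.81); P(X ≤ 4) = Σ C(12,k) p^k (1−p)^(12−k) over k:
  k=0: C(12,0)·0.81^0·0.19^12 = 0.0000000
  k=1: C(12,1)·0.81^1·0.19^11 = 0.0000001
  k=2: C(12,2)·0.81^2·0.19^10 = 0.0000027
  k=3: C(12,3)·0.81^3·0.19^9 = 0.0000377
  k=4: C(12,4)·0.81^4·0.19^8 = 0.0003619
Total = 0.0004024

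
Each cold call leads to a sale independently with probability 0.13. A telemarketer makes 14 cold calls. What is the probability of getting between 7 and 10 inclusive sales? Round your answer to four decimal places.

0.0009

X ~ Binomial(14, 0.13); P(7 ≤ X ≤ 10) = Σ C(14,k) p^k (1−p)^(14−k) over k:
  k=7: C(14,7)·0.13^7·0.87^7 = 0.000812
  k=8: C(14,8)·0.13^8·0.87^6 = 0.000106
  k=9: C(14,9)·0.13^9·0.87^5 = 0.000011
  k=10: C(14,10)·0.13^10·0.87^4 = 0.000001
Total = 0.000930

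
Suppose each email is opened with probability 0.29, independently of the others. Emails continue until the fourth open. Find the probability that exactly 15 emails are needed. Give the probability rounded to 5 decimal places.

0.05950

Y = trial on which the fourth success occurs; negative binomial, r=4, p=0.29.
P(Y=15) = C(14,3) · p^4 · (1−p)^11
= 364 · 0.0070728 · 0.023112 = 0.0595025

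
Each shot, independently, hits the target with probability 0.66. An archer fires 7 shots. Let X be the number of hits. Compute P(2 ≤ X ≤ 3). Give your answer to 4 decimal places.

X ~ Binomial(7, 0.66); P(2 ≤ X ≤ 3) = Σ C(7,k) p^k (1−p)^(7−k) over k:
  k=2: C(7,2)·0.66^2·0.34^5 = 0.041563
  k=3: C(7,3)·0.66^3·0.34^4 = 0.134467
Total = 0.176029

0.1760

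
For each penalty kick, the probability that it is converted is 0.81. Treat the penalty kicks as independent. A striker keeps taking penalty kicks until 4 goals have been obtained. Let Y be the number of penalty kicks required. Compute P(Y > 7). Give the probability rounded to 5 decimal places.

0.02793

Needing more than 7 penalty kicks ⇔ fewer than 4 successes in the first 7. With X ~ Binomial(7, 0.81), P(Y > 7) = P(X ≤ 3).
  k=0: C(7,0)·0.81^0·0.19^7 = 0.0000089
  k=1: C(7,1)·0.81^1·0.19^6 = 0.0002668
  k=2: C(7,2)·0.81^2·0.19^5 = 0.0034116
  k=3: C(7,3)·0.81^3·0.19^4 = 0.0242403
P(X ≤ 3) = 0.0279276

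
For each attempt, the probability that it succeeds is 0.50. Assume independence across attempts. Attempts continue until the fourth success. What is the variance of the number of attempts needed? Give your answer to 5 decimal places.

Y = total attempts until the fourth success; negative binomial with r=4, p=0.50.
Var(Y) = r(1−p)/p² = 4·0.50 / 0.50² = 8.0000000

8.00000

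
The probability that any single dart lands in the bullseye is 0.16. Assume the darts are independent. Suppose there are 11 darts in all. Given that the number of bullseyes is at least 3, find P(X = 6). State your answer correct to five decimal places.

X ~ Binomial(11, 0.16). Want P(X=6 | X≥3) = P(X=6) / P(X≥3).
P(X=6) = C(11,6)·0.16^6·0.84^5 = 0.0032416
P(X≥3) = 1 − 0.1469170 − 0.3078262 − 0.2931678 = 0.2520890
Ratio = 0.0032416 / 0.2520890 = 0.0128589

0.01286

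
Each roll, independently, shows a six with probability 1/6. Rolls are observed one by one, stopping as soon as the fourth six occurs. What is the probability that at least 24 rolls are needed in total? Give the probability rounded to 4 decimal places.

Needing more than 23 rolls ⇔ fewer than 4 successes in the first 23. With X ~ Binomial(23, 0.166667), P(Y > 23) = P(X ≤ 3).
  k=0: C(23,0)·0.166667^0·0.833333^23 = 0.015095
  k=1: C(23,1)·0.166667^1·0.833333^22 = 0.069437
  k=2: C(23,2)·0.166667^2·0.833333^21 = 0.152761
  k=3: C(23,3)·0.166667^3·0.833333^20 = 0.213865
P(X ≤ 3) = 0.451158

0.4512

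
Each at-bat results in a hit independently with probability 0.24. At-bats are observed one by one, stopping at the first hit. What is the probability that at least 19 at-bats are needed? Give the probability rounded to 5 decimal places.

Y = number of at-bats to the first success; geometric, p = 0.24.
P(Y > 18) = P(first 18 all fail) = (1−p)^18 = 0.0071556

0.00716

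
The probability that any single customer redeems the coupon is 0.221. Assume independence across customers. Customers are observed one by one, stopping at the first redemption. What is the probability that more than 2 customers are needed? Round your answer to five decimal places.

Y = number of customers to the first success; geometric, p = 0.221.
P(Y > 2) = P(first 2 all fail) = (1−p)^2 = 0.6068410

0.60684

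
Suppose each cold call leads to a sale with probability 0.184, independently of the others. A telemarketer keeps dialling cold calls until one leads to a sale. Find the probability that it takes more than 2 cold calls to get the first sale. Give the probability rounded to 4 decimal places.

0.6659

Y = number of cold calls to the first success; geometric, p = 0.184.
P(Y > 2) = P(first 2 all fail) = (1−p)^2 = 0.665856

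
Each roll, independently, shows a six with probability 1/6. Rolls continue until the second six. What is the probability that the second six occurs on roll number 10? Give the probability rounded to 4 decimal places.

0.0581

Y = trial on which the second success occurs; negative binomial, r=2, p=0.166667.
P(Y=10) = C(9,1) · p^2 · (1−p)^8
= 9 · 0.027778 · 0.23257 = 0.058142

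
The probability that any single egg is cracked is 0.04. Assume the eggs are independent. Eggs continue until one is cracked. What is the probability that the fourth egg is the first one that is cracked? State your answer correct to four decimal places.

Geometric (trials to first success), p = 0.04.
P(Y = 4) = (1−p)^3 · p = 0.88474 · 0.04 = 0.035389

0.0354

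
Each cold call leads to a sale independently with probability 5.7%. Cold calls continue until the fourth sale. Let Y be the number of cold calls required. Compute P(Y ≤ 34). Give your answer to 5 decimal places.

Finishing within 34 cold calls ⇔ at least 4 successes in the first 34. With X ~ Binomial(34, 0.057), P(Y ≤ 34) = 1 − P(X ≤ 3).
  k=0: C(34,0)·0.057^0·0.943^34 = 0.1359557
  k=1: C(34,1)·0.057^1·0.943^33 = 0.2794085
  k=2: C(34,2)·0.057^2·0.943^32 = 0.2786678
  k=3: C(34,3)·0.057^3·0.943^31 = 0.1796713
1 − 0.8737033 = 0.1262967

0.12630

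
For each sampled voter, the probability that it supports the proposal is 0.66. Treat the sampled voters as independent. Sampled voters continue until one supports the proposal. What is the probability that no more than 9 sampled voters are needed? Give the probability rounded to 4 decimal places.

0.9999

Y = number of sampled voters to the first success; geometric, p = 0.66.
P(Y ≤ 9) = 1 − (1−p)^9 = 1 − 0.000061 = 0.999939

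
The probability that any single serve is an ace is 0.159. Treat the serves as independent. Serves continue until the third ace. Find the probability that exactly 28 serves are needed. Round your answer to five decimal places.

0.01860

Y = trial on which the third success occurs; negative binomial, r=3, p=0.159.
P(Y=28) = C(27,2) · p^3 · (1−p)^25
= 351 · 0.0040197 · 0.01318 = 0.0185951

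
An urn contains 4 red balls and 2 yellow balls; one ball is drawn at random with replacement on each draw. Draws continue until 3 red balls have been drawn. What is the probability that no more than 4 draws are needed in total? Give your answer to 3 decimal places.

Finishing within 4 draws ⇔ at least 3 successes in the first 4. With X ~ Binomial(4, 0.666667), P(Y ≤ 4) = 1 − P(X ≤ 2).
  k=0: C(4,0)·0.666667^0·0.333333^4 = 0.01235
  k=1: C(4,1)·0.666667^1·0.333333^3 = 0.09877
  k=2: C(4,2)·0.666667^2·0.333333^2 = 0.29630
1 − 0.40741 = 0.59259

0.593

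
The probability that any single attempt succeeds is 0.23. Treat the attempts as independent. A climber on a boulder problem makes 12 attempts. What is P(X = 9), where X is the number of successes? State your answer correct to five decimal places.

X ~ Binomial(n=12, p=0.23).
P(X=9) = C(12,9) · p^9 · (1−p)^3
= 220 · 1.8012e-06 · 0.45653 = 0.0001809

0.00018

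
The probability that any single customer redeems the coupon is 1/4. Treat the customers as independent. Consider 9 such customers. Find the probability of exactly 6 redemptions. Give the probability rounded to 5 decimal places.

0.00865

X ~ Binomial(n=9, p=0.25).
P(X=6) = C(9,6) · p^6 · (1−p)^3
= 84 · 0.00024414 · 0.42188 = 0.0086517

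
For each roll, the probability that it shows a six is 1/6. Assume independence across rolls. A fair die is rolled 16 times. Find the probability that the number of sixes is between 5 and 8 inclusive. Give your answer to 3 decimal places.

0.113

X ~ Binomial(16, 0.166667); P(5 ≤ X ≤ 8) = Σ C(16,k) p^k (1−p)^(16−k) over k:
  k=5: C(16,5)·0.166667^5·0.833333^11 = 0.07560
  k=6: C(16,6)·0.166667^6·0.833333^10 = 0.02772
  k=7: C(16,7)·0.166667^7·0.833333^9 = 0.00792
  k=8: C(16,8)·0.166667^8·0.833333^8 = 0.00178
Total = 0.11302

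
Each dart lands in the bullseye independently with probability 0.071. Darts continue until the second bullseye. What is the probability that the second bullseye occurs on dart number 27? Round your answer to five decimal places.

Y = trial on which the second success occurs; negative binomial, r=2, p=0.071.
P(Y=27) = C(26,1) · p^2 · (1−p)^25
= 26 · 0.005041 · 0.15863 = 0.0207914

0.02079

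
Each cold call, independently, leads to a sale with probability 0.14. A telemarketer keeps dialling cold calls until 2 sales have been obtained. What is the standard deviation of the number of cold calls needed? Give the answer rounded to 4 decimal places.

Y = total cold calls until the second success; negative binomial with r=2, p=0.14.
SD(Y) = √[r(1−p)/p²] = √(87.755102) = 9.367769

9.3678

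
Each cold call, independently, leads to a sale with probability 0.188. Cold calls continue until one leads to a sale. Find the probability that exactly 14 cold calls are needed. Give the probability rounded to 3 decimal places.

Geometric (trials to first success), p = 0.188.
P(Y = 14) = (1−p)^13 · p = 0.066716 · 0.188 = 0.01254

0.013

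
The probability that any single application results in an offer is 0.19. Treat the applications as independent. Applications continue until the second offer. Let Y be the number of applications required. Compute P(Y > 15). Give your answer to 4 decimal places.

Needing more than 15 applications ⇔ fewer than 2 successes in the first 15. With X ~ Binomial(15, 0.19), P(Y > 15) = P(X ≤ 1).
  k=0: C(15,0)·0.19^0·0.81^15 = 0.042391
  k=1: C(15,1)·0.19^1·0.81^14 = 0.149154
P(X ≤ 1) = 0.191545

0.1915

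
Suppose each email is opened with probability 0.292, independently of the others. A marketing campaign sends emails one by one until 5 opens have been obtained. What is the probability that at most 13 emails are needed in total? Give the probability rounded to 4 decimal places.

Finishing within 13 emails ⇔ at least 5 successes in the first 13. With X ~ Binomial(13, 0.292), P(Y ≤ 13) = 1 − P(X ≤ 4).
  k=0: C(13,0)·0.292^0·0.708^13 = 0.011231
  k=1: C(13,1)·0.292^1·0.708^12 = 0.060218
  k=2: C(13,2)·0.292^2·0.708^11 = 0.149014
  k=3: C(13,3)·0.292^3·0.708^10 = 0.225345
  k=4: C(13,4)·0.292^4·0.708^9 = 0.232347
1 − 0.678154 = 0.321846

0.3218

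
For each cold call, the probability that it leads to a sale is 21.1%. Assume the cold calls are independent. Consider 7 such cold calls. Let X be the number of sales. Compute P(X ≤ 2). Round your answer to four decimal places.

X ~ Binomial(7, 0.211); P(X ≤ 2) = Σ C(7,k) p^k (1−p)^(7−k) over k:
  k=0: C(7,0)·0.211^0·0.789^7 = 0.190344
  k=1: C(7,1)·0.211^1·0.789^6 = 0.356322
  k=2: C(7,2)·0.211^2·0.789^5 = 0.285870
Total = 0.832536

0.8325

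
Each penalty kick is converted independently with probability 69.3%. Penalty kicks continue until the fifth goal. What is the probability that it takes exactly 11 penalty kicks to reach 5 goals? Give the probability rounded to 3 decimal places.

0.028

Y = trial on which the fifth success occurs; negative binomial, r=5, p=0.693.
P(Y=11) = C(10,4) · p^5 · (1−p)^6
= 210 · 0.15983 · 0.0008372 = 0.02810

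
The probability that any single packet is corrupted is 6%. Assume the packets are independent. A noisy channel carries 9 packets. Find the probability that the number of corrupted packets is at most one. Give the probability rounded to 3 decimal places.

0.902

X ~ Binomial(9, 0.06); P(X ≤ 1) = Σ C(9,k) p^k (1−p)^(9−k) over k:
  k=0: C(9,0)·0.06^0·0.94^9 = 0.57299
  k=1: C(9,1)·0.06^1·0.94^8 = 0.32917
Total = 0.90216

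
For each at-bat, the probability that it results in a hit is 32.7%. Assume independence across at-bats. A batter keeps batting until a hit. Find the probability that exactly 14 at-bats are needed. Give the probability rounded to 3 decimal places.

0.002

Geometric (trials to first success), p = 0.327.
P(Y = 14) = (1−p)^13 · p = 0.0058103 · 0.327 = 0.00190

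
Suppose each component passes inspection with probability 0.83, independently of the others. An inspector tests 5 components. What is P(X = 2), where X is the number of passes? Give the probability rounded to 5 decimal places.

0.03385

X ~ Binomial(n=5, p=0.83).
P(X=2) = C(5,2) · p^2 · (1−p)^3
= 10 · 0.6889 · 0.004913 = 0.0338457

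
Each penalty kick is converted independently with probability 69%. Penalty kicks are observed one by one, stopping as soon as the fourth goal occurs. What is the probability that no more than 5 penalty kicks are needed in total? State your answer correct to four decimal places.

0.5077

Finishing within 5 penalty kicks ⇔ at least 4 successes in the first 5. With X ~ Binomial(5, 0.69), P(Y ≤ 5) = 1 − P(X ≤ 3).
  k=0: C(5,0)·0.69^0·0.31^5 = 0.002863
  k=1: C(5,1)·0.69^1·0.31^4 = 0.031861
  k=2: C(5,2)·0.69^2·0.31^3 = 0.141835
  k=3: C(5,3)·0.69^3·0.31^2 = 0.315697
1 − 0.492256 = 0.507744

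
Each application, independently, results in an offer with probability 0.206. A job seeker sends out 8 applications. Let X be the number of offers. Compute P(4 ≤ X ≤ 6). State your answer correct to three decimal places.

X ~ Binomial(8, 0.206); P(4 ≤ X ≤ 6) = Σ C(8,k) p^k (1−p)^(8−k) over k:
  k=4: C(8,4)·0.206^4·0.794^4 = 0.05010
  k=5: C(8,5)·0.206^5·0.794^3 = 0.01040
  k=6: C(8,6)·0.206^6·0.794^2 = 0.00135
Total = 0.06185

0.062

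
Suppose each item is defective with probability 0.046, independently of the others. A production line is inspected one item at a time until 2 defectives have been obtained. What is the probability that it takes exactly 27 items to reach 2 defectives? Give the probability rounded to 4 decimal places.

Y = trial on which the second success occurs; negative binomial, r=2, p=0.046.
P(Y=27) = C(26,1) · p^2 · (1−p)^25
= 26 · 0.002116 · 0.30811 = 0.016951

0.0170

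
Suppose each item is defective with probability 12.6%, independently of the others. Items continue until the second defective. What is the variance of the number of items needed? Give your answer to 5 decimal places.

Y = total items until the second success; negative binomial with r=2, p=0.126.
Var(Y) = r(1−p)/p² = 2·0.874 / 0.126² = 110.1033006

110.10330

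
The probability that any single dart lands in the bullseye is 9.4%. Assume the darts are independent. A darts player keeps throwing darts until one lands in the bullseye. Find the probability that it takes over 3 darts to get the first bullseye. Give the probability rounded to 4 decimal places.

Y = number of darts to the first success; geometric, p = 0.094.
P(Y > 3) = P(first 3 all fail) = (1−p)^3 = 0.743677

0.7437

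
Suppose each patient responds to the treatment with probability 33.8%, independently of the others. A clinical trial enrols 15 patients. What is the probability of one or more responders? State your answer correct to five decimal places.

0.99794

P(at least one) = 1 − P(none) = 1 − (1 − 0.338)^15
= 1 − 0.0020553 = 0.9979447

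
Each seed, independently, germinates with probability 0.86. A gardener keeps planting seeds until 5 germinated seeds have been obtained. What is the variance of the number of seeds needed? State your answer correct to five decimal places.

0.94646

Y = total seeds until the fifth success; negative binomial with r=5, p=0.86.
Var(Y) = r(1−p)/p² = 5·0.14 / 0.86² = 0.9464575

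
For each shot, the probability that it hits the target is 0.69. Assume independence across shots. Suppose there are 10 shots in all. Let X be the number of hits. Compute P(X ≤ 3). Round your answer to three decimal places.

0.013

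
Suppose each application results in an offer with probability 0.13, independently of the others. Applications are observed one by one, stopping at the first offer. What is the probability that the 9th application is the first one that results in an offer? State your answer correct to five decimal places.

Geometric (trials to first success), p = 0.13.
P(Y = 9) = (1−p)^8 · p = 0.32821 · 0.13 = 0.0426675

0.04267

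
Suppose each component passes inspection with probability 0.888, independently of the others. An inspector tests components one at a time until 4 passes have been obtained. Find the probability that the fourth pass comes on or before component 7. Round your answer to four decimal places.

0.9958

Finishing within 7 components ⇔ at least 4 successes in the first 7. With X ~ Binomial(7, 0.888), P(Y ≤ 7) = 1 − P(X ≤ 3).
  k=0: C(7,0)·0.888^0·0.112^7 = 0.000000
  k=1: C(7,1)·0.888^1·0.112^6 = 0.000012
  k=2: C(7,2)·0.888^2·0.112^5 = 0.000292
  k=3: C(7,3)·0.888^3·0.112^4 = 0.003856
1 − 0.004161 = 0.995839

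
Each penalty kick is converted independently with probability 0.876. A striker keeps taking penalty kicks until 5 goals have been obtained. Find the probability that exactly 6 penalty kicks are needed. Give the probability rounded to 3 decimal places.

0.320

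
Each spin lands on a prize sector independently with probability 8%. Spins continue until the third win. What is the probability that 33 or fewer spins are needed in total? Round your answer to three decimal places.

Finishing within 33 spins ⇔ at least 3 successes in the first 33. With X ~ Binomial(33, 0.08), P(Y ≤ 33) = 1 − P(X ≤ 2).
  k=0: C(33,0)·0.08^0·0.92^33 = 0.06383
  k=1: C(33,1)·0.08^1·0.92^32 = 0.18315
  k=2: C(33,2)·0.08^2·0.92^31 = 0.25482
1 − 0.50180 = 0.49820

0.498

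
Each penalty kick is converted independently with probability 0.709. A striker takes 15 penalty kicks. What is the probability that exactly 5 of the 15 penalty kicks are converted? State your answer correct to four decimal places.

0.0023

X ~ Binomial(n=15, p=0.709).
P(X=5) = C(15,5) · p^5 · (1−p)^10
= 3003 · 0.17916 · 4.3544e-06 = 0.002343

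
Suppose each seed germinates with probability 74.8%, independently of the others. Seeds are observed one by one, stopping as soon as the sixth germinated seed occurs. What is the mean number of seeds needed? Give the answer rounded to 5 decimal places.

Y = total seeds until the sixth success; negative binomial with r=6, p=0.748.
E[Y] = r / p = 6 / 0.748 = 8.0213904

8.02139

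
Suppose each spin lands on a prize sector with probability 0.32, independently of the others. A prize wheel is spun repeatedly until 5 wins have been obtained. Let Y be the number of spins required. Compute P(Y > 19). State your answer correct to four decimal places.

0.2227

Needing more than 19 spins ⇔ fewer than 5 successes in the first 19. With X ~ Binomial(19, 0.32), P(Y > 19) = P(X ≤ 4).
  k=0: C(19,0)·0.32^0·0.68^19 = 0.000657
  k=1: C(19,1)·0.32^1·0.68^18 = 0.005876
  k=2: C(19,2)·0.32^2·0.68^17 = 0.024886
  k=3: C(19,3)·0.32^3·0.68^16 = 0.066362
  k=4: C(19,4)·0.32^4·0.68^15 = 0.124916
P(X ≤ 4) = 0.222696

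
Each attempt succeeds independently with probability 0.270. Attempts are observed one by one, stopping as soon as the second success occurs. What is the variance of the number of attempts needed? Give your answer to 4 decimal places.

Y = total attempts until the second success; negative binomial with r=2, p=0.27.
Var(Y) = r(1−p)/p² = 2·0.73 / 0.27² = 20.027435

20.0274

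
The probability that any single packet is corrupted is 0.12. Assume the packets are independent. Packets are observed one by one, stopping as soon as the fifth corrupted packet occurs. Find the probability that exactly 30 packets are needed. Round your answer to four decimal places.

0.0242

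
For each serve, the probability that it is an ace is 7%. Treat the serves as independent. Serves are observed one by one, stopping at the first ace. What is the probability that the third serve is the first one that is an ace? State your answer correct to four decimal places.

Geometric (trials to first success), p = 0.07.
P(Y = 3) = (1−p)^2 · p = 0.8649 · 0.07 = 0.060543

0.0605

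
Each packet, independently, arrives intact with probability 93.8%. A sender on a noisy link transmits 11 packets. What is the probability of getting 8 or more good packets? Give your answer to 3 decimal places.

X ~ Binomial(11, 0.938); P(X ≥ 8) = Σ C(11,k) p^k (1−p)^(11−k) over k:
  k=8: C(11,8)·0.938^8·0.062^3 = 0.02357
  k=9: C(11,9)·0.938^9·0.062^2 = 0.11884
  k=10: C(11,10)·0.938^10·0.062^1 = 0.35959
  k=11: C(11,11)·0.938^11·0.062^0 = 0.49457
Total = 0.99658

0.997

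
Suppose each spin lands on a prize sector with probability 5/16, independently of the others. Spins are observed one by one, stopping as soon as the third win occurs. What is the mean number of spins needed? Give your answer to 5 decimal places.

Y = total spins until the third success; negative binomial with r=3, p=0.3125.
E[Y] = r / p = 3 / 0.3125 = 9.6000000

9.60000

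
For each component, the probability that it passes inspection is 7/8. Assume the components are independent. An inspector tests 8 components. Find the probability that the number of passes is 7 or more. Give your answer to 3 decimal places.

0.736

X ~ Binomial(8, 0.875); P(X ≥ 7) = Σ C(8,k) p^k (1−p)^(8−k) over k:
  k=7: C(8,7)·0.875^7·0.125^1 = 0.39270
  k=8: C(8,8)·0.875^8·0.125^0 = 0.34361
Total = 0.73630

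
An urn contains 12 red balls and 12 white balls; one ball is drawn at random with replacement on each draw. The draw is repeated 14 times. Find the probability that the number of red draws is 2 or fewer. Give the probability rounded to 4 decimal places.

0.0065

X ~ Binomial(14, 0.50); P(X ≤ 2) = Σ C(14,k) p^k (1−p)^(14−k) over k:
  k=0: C(14,0)·0.50^0·0.50^14 = 0.000061
  k=1: C(14,1)·0.50^1·0.50^13 = 0.000854
  k=2: C(14,2)·0.50^2·0.50^12 = 0.005554
Total = 0.006470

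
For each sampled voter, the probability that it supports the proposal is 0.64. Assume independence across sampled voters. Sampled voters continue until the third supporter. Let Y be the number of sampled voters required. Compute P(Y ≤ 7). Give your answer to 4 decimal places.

0.9375

Finishing within 7 sampled voters ⇔ at least 3 successes in the first 7. With X ~ Binomial(7, 0.64), P(Y ≤ 7) = 1 − P(X ≤ 2).
  k=0: C(7,0)·0.64^0·0.36^7 = 0.000784
  k=1: C(7,1)·0.64^1·0.36^6 = 0.009752
  k=2: C(7,2)·0.64^2·0.36^5 = 0.052011
1 − 0.062546 = 0.937454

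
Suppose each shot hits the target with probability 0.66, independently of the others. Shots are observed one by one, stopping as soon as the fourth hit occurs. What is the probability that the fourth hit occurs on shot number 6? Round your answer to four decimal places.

Y = trial on which the fourth success occurs; negative binomial, r=4, p=0.66.
P(Y=6) = C(5,3) · p^4 · (1−p)^2
= 10 · 0.18975 · 0.1156 = 0.219348

0.2193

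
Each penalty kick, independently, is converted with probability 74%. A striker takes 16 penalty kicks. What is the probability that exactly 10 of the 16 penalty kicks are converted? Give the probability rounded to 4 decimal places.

0.1218

X ~ Binomial(n=16, p=0.74).
P(X=10) = C(16,10) · p^10 · (1−p)^6
= 8008 · 0.04924 · 0.00030892 = 0.121810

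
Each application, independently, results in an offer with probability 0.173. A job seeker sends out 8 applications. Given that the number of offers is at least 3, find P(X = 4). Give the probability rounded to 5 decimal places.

X ~ Binomial(8, 0.173). Want P(X=4 | X≥3) = P(X=4) / P(X≥3).
P(X=4) = C(8,4)·0.173^4·0.827^4 = 0.0293295
P(X≥3) = 1 − 0.2187984 − 0.3661632 − 0.2680917 = 0.1469468
Ratio = 0.0293295 / 0.1469468 = 0.1995926

0.19959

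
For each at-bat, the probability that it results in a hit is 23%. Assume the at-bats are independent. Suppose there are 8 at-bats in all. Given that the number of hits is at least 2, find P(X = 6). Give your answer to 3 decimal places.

X ~ Binomial(8, 0.23). Want P(X=6 | X≥2) = P(X=6) / P(X≥2).
P(X=6) = C(8,6)·0.23^6·0.77^2 = 0.00246
P(X≥2) = 1 − 0.12357 − 0.29529 = 0.58113
Ratio = 0.00246 / 0.58113 = 0.00423

0.004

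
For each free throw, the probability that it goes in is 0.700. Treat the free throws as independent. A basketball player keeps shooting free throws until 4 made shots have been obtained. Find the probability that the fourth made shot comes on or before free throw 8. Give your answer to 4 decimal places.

0.9420

Finishing within 8 free throws ⇔ at least 4 successes in the first 8. With X ~ Binomial(8, 0.70), P(Y ≤ 8) = 1 − P(X ≤ 3).
  k=0: C(8,0)·0.70^0·0.30^8 = 0.000066
  k=1: C(8,1)·0.70^1·0.30^7 = 0.001225
  k=2: C(8,2)·0.70^2·0.30^6 = 0.010002
  k=3: C(8,3)·0.70^3·0.30^5 = 0.046675
1 − 0.057968 = 0.942032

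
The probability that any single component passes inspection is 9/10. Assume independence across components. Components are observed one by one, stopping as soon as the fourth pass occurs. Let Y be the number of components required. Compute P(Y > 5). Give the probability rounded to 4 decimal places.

0.0815

Needing more than 5 components ⇔ fewer than 4 successes in the first 5. With X ~ Binomial(5, 0.90), P(Y > 5) = P(X ≤ 3).
  k=0: C(5,0)·0.90^0·0.10^5 = 0.000010
  k=1: C(5,1)·0.90^1·0.10^4 = 0.000450
  k=2: C(5,2)·0.90^2·0.10^3 = 0.008100
  k=3: C(5,3)·0.90^3·0.10^2 = 0.072900
P(X ≤ 3) = 0.081460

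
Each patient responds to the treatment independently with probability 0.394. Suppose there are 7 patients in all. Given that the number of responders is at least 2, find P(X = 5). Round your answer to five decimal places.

X ~ Binomial(7, 0.394). Want P(X=5 | X≥2) = P(X=5) / P(X≥2).
P(X=5) = C(7,5)·0.394^5·0.606^2 = 0.0732227
P(X≥2) = 1 − 0.0300129 − 0.1365935 = 0.8333936
Ratio = 0.0732227 / 0.8333936 = 0.0878609

0.08786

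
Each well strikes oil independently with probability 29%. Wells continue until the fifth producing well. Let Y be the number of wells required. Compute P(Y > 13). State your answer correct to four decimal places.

Needing more than 13 wells ⇔ fewer than 5 successes in the first 13. With X ~ Binomial(13, 0.29), P(Y > 13) = P(X ≤ 4).
  k=0: C(13,0)·0.29^0·0.71^13 = 0.011651
  k=1: C(13,1)·0.29^1·0.71^12 = 0.061865
  k=2: C(13,2)·0.29^2·0.71^11 = 0.151612
  k=3: C(13,3)·0.29^3·0.71^10 = 0.227062
  k=4: C(13,4)·0.29^4·0.71^9 = 0.231859
P(X ≤ 4) = 0.684047

0.6840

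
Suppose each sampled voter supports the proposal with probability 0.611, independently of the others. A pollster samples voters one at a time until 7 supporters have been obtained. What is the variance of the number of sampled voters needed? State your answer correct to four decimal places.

Y = total sampled voters until the seventh success; negative binomial with r=7, p=0.611.
Var(Y) = r(1−p)/p² = 7·0.389 / 0.611² = 7.293991

7.2940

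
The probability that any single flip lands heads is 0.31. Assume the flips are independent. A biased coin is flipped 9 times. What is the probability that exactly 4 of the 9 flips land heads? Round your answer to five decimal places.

X ~ Binomial(n=9, p=0.31).
P(X=4) = C(9,4) · p^4 · (1−p)^5
= 126 · 0.0092352 · 0.1564 = 0.1819964

0.18200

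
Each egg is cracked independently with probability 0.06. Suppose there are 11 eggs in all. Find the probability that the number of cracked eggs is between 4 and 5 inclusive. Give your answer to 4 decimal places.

0.0030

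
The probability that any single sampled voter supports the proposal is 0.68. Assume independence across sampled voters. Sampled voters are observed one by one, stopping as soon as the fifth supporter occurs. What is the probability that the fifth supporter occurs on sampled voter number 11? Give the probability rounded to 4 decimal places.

0.0328

Y = trial on which the fifth success occurs; negative binomial, r=5, p=0.68.
P(Y=11) = C(10,4) · p^5 · (1−p)^6
= 210 · 0.14539 · 0.0010737 = 0.032784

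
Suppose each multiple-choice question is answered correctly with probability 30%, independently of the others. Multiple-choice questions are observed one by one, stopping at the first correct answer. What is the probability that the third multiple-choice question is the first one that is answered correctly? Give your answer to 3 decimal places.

0.147

Geometric (trials to first success), p = 0.30.
P(Y = 3) = (1−p)^2 · p = 0.49 · 0.30 = 0.14700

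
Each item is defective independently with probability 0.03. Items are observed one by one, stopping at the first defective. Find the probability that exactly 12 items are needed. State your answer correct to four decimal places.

0.0215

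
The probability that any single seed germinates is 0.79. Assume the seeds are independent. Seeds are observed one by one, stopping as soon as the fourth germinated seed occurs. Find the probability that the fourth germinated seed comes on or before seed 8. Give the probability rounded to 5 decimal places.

0.98711

Finishing within 8 seeds ⇔ at least 4 successes in the first 8. With X ~ Binomial(8, 0.79), P(Y ≤ 8) = 1 − P(X ≤ 3).
  k=0: C(8,0)·0.79^0·0.21^8 = 0.0000038
  k=1: C(8,1)·0.79^1·0.21^7 = 0.0001138
  k=2: C(8,2)·0.79^2·0.21^6 = 0.0014987
  k=3: C(8,3)·0.79^3·0.21^5 = 0.0112763
1 − 0.0128926 = 0.9871074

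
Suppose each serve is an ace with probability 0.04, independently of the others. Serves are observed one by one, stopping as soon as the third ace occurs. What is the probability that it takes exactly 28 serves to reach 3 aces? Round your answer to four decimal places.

Y = trial on which the third success occurs; negative binomial, r=3, p=0.04.
P(Y=28) = C(27,2) · p^3 · (1−p)^25
= 351 · 6.4e-05 · 0.3604 = 0.008096

0.0081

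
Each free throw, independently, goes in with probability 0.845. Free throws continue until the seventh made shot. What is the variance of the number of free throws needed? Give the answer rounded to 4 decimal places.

1.5196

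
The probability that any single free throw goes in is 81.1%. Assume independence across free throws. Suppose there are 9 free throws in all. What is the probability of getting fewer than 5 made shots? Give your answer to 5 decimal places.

0.01540

X ~ Binomial(9, 0.811); P(X ≤ 4) = Σ C(9,k) p^k (1−p)^(9−k) over k:
  k=0: C(9,0)·0.811^0·0.189^9 = 0.0000003
  k=1: C(9,1)·0.811^1·0.189^8 = 0.0000119
  k=2: C(9,2)·0.811^2·0.189^7 = 0.0002040
  k=3: C(9,3)·0.811^3·0.189^6 = 0.0020423
  k=4: C(9,4)·0.811^4·0.189^5 = 0.0131451
Total = 0.0154035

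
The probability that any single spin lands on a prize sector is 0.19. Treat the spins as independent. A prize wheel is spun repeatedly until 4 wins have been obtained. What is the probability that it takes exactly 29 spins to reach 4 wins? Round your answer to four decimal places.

Y = trial on which the fourth success occurs; negative binomial, r=4, p=0.19.
P(Y=29) = C(28,3) · p^4 · (1−p)^25
= 3276 · 0.0013032 · 0.0051538 = 0.022003

0.0220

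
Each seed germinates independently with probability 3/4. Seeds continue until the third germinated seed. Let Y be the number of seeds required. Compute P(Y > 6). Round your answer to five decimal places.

0.03760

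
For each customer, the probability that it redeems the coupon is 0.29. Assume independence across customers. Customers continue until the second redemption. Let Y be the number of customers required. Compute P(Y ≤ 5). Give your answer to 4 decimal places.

0.4511

Finishing within 5 customers ⇔ at least 2 successes in the first 5. With X ~ Binomial(5, 0.29), P(Y ≤ 5) = 1 − P(X ≤ 1).
  k=0: C(5,0)·0.29^0·0.71^5 = 0.180423
  k=1: C(5,1)·0.29^1·0.71^4 = 0.368469
1 − 0.548892 = 0.451108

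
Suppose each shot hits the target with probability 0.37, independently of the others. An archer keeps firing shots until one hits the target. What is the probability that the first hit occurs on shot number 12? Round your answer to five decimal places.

Geometric (trials to first success), p = 0.37.
P(Y = 12) = (1−p)^11 · p = 0.0062051 · 0.37 = 0.0022959

0.00230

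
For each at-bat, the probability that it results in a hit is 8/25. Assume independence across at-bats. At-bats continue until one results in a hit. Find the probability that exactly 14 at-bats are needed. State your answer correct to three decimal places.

Geometric (trials to first success), p = 0.32.
P(Y = 14) = (1−p)^13 · p = 0.0066468 · 0.32 = 0.00213

0.002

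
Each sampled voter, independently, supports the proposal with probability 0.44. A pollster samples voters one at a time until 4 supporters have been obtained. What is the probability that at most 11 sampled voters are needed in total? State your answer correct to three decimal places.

Finishing within 11 sampled voters ⇔ at least 4 successes in the first 11. With X ~ Binomial(11, 0.44), P(Y ≤ 11) = 1 − P(X ≤ 3).
  k=0: C(11,0)·0.44^0·0.56^11 = 0.00170
  k=1: C(11,1)·0.44^1·0.56^10 = 0.01468
  k=2: C(11,2)·0.44^2·0.56^9 = 0.05767
  k=3: C(11,3)·0.44^3·0.56^8 = 0.13594
1 − 0.20999 = 0.79001

0.790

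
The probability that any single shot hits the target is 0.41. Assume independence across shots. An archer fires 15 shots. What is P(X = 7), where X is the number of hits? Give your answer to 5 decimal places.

0.18401

X ~ Binomial(n=15, p=0.41).
P(X=7) = C(15,7) · p^7 · (1−p)^8
= 6435 · 0.0019475 · 0.014683 = 0.1840143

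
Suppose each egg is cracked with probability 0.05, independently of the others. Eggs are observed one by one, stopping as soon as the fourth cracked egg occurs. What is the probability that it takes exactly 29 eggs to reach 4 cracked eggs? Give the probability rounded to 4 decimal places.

Y = trial on which the fourth success occurs; negative binomial, r=4, p=0.05.
P(Y=29) = C(28,3) · p^4 · (1−p)^25
= 3276 · 6.25e-06 · 0.27739 = 0.005680

0.0057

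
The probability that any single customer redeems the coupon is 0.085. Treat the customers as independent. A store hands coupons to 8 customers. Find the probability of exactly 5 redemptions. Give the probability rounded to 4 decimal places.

X ~ Binomial(n=8, p=0.085).
P(X=5) = C(8,5) · p^5 · (1−p)^3
= 56 · 4.4371e-06 · 0.76606 = 0.000190

0.0002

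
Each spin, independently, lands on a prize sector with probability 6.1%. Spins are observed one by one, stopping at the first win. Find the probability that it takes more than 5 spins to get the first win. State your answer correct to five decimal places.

0.73001

Y = number of spins to the first success; geometric, p = 0.061.
P(Y > 5) = P(first 5 all fail) = (1−p)^5 = 0.7300086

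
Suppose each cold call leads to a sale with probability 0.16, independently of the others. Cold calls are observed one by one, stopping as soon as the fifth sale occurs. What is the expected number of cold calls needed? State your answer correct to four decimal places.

31.2500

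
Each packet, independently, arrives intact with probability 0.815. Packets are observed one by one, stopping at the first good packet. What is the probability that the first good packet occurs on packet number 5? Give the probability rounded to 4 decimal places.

Geometric (trials to first success), p = 0.815.
P(Y = 5) = (1−p)^4 · p = 0.0011714 · 0.815 = 0.000955

0.0010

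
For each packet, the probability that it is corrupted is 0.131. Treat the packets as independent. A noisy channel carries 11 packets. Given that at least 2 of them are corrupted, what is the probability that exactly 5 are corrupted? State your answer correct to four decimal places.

0.0177

X ~ Binomial(11, 0.131). Want P(X=5 | X≥2) = P(X=5) / P(X≥2).
P(X=5) = C(11,5)·0.131^5·0.869^6 = 0.007676
P(X≥2) = 1 − 0.213411 − 0.353885 = 0.432704
Ratio = 0.007676 / 0.432704 = 0.017739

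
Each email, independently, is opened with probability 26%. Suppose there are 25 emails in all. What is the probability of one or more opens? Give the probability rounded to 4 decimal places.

0.9995

P(at least one) = 1 − P(none) = 1 − (1 − 0.26)^25
= 1 − 0.000538 = 0.999462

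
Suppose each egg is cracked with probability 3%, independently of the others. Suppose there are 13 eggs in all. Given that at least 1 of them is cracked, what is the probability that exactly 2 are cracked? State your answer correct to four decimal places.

X ~ Binomial(13, 0.03). Want P(X=2 | X≥1) = P(X=2) / P(X≥1).
P(X=2) = C(13,2)·0.03^2·0.97^11 = 0.050214
P(X≥1) = 1 − 0.673027 = 0.326973
Ratio = 0.050214 / 0.326973 = 0.153573

0.1536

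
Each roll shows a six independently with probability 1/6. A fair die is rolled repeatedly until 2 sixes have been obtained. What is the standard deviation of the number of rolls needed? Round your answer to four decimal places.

Y = total rolls until the second success; negative binomial with r=2, p=0.166667.
SD(Y) = √[r(1−p)/p²] = √(60.000000) = 7.745967

7.7460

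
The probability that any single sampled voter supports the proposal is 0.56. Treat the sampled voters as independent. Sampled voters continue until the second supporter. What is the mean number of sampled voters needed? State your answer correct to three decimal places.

Y = total sampled voters until the second success; negative binomial with r=2, p=0.56.
E[Y] = r / p = 2 / 0.56 = 3.57143

3.571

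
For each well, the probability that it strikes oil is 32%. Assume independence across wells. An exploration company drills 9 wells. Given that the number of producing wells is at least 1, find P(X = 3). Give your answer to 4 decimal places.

X ~ Binomial(9, 0.32). Want P(X=3 | X≥1) = P(X=3) / P(X≥1).
P(X=3) = C(9,3)·0.32^3·0.68^6 = 0.272134
P(X≥1) = 1 − 0.031087 = 0.968913
Ratio = 0.272134 / 0.968913 = 0.280865

0.2809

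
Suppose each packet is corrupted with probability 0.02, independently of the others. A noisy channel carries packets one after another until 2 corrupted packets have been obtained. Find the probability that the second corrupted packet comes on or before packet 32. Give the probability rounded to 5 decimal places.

0.13399

Finishing within 32 packets ⇔ at least 2 successes in the first 32. With X ~ Binomial(32, 0.02), P(Y ≤ 32) = 1 − P(X ≤ 1).
  k=0: C(32,0)·0.02^0·0.98^32 = 0.5238831
  k=1: C(32,1)·0.02^1·0.98^31 = 0.3421278
1 − 0.8660109 = 0.1339891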